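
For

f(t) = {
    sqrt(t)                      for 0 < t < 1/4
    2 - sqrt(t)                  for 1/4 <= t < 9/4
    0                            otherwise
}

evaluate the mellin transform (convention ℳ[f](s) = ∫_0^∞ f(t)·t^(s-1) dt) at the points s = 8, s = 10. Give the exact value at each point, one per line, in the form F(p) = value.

F(8) = 53808399/1114112
F(10) = 4184141279/22020096

the power substitution comes off first: t on [0, 1/2); 2 - t on [1/2, 3/2)
slice at 1/4, transform all 2 pieces, and sum them
over [0, 1/4), the kernel integral of sqrt(t) enters the sum
the [1/4, 9/4) slice contributes ∫ (2 - sqrt(t))·t^(s-1) dt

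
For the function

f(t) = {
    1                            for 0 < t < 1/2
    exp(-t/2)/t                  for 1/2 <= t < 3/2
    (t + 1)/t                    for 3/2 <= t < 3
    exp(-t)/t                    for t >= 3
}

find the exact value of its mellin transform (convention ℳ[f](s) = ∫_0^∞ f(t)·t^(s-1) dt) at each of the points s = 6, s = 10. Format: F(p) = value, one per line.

remove the shared t-power first: t on [0, 1/2); exp(-t/2) on [1/2, 3/2); t + 1 on [3/2, 3); …
linearity at 1/2, 3/2, 3 turns ℳ[f](s) into 4 summed integrals
between 0 and 1/2 the integrand is 1·t^(s-1)
∫ exp(-t/2)/t·t^(s-1) over [1/2, 3/2)
for t in [3/2, 3): the term is ∫ (t + 1)/t·t^(s-1)
∫ over [3, ∞) of exp(-t)/t·t^(s-1) joins the sum

F(6) = -12993*exp(-3/4)/8 + 393*exp(-3) + 80009/480 + 7889*exp(-1/4)/8
F(10) = -5593984641*exp(-3/4)/128 + 20689567/2560 + 806769*exp(-3) + 3392923553*exp(-1/4)/128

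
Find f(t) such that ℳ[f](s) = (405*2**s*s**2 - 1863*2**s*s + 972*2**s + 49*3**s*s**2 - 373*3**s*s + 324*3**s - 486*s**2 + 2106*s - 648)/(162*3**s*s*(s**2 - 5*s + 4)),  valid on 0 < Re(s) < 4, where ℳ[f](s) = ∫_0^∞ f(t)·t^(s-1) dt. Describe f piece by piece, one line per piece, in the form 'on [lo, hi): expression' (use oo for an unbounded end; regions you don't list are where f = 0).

remove the common scale on t first: 1 on [0, 1/2); (2*t + 1)/t on [1/2, 1); 1/2 on [1, 3/2); …
the shared t-power comes off first: t on [0, 1/2); 2*t + 1 on [1/2, 1); t/2 on [1, 3/2); …
along the cuts 1/3, 2/3, 1, ℳ[f](s) splits into 4 integrals
segment 0 to 1/3 holds 1; add its integral
on [1/3, 2/3) integrate f = 2*(3*t + 1)/(3*t) against the kernel
for t in [2/3, 1): the term is ∫ 1/2·t^(s-1)
segment 1 to ∞ holds 16/(81*t**4); add its integral

on [0, 1/3): 1
on [1/3, 2/3): 2*(3*t + 1)/(3*t)
on [2/3, 1): 1/2
on [1, oo): 16/(81*t**4)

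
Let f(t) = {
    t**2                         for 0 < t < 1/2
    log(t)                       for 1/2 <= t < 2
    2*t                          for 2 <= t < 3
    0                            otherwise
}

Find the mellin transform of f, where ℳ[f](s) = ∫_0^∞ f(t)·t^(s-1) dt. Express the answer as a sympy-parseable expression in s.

f breaks at 1/2, 2 into 3 integrals to sum
segment 0 to 1/2 holds t**2; add its integral
for t in [1/2, 2): the term is ∫ log(t)·t^(s-1)
over [2, 3), the kernel integral of 2*t enters the sum

(-16*2**(2*s)*s**2*(s + 2) + 4*2**(2*s)*s*(s + 1)*(s + 2)*log(2) - 4*2**(2*s)*(s + 1)*(s + 2) + 24*6**s*s**2*(s + 2) + s**2*(s + 1) + 4*s*(s + 1)*(s + 2)*log(2) + 4*(s + 1)*(s + 2))/(4*2**s*s**2*(s + 1)*(s + 2))
  Re(s) > -2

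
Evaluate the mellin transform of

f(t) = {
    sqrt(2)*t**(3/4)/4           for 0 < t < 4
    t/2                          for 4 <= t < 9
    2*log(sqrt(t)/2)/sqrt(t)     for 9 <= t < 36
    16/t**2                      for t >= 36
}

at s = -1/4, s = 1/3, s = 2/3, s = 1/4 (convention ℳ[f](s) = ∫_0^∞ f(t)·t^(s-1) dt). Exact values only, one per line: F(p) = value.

remove the power substitution first: sqrt(2)*t**(3/2)/4 on [0, 2); t**2/2 on [2, 3); 2*log(t/2)/t on [3, 6); …
back out the common scale on t: t**(3/2) on [0, 1); 2*t**2 on [1, 3/2); log(t)/t on [3/2, 3); …
cuts at 4, 9, 36: linearity sums the 4 kernel integrals
∫ over [0, 4) of sqrt(2)*t**(3/4)/4·t^(s-1) joins the sum
for t in [4, 9): the term is ∫ t/2·t^(s-1)
the [9, 36) slice contributes ∫ 2*log(sqrt(t)/2)/sqrt(t)·t^(s-1) dt
on [36, ∞): add ∫ 16/t**2·t^(s-1) dt

F(-1/4) = -sqrt(2)/3 - 8*sqrt(3)*log(2)/27 - 2*sqrt(6)*log(3)/27 - 106*sqrt(6)/2187 + 8*sqrt(3)*log(3)/27 + 178*sqrt(3)/81
F(1/3) = -809*6**(2/3)/135 + log(3**(-2*6**(2/3) + 4*3**(2/3))/2**(4*3**(2/3))) - 15*2**(2/3)/26 + 123*3**(2/3)/8
F(2/3) = -647*6**(1/3)/18 - 84*2**(1/3)/85 + log(2**(12*3**(1/3))*3**(-12*3**(1/3) + 12*6**(1/3))) + 441*3**(1/3)/10
F(1/4) = -1508*sqrt(6)/567 - 4*sqrt(6)*log(3)/3 - 8*sqrt(3)*log(2)/3 - 3*sqrt(2)/5 + 8*sqrt(3)*log(3)/3 + 134*sqrt(3)/15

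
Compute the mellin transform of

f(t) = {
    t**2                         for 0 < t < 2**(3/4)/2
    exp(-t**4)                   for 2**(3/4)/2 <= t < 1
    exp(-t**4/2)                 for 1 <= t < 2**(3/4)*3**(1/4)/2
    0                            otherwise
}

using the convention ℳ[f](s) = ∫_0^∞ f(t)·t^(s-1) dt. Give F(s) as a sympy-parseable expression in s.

(2**(3/4)/2)**s*(2**(s/4)*(s + 2)*uppergamma(s/4, 1/2) - 2**(s/4)*(s + 2)*uppergamma(s/4, 1) + 2**(s/2)*(s + 2)*uppergamma(s/4, 1/2) - 2**(s/2)*(s + 2)*uppergamma(s/4, 3/4) + 2*sqrt(2))/(4*(s + 2))
  Re(s) > -2

back out the power substitution: t on [0, sqrt(2)/2); exp(-t**2) on [sqrt(2)/2, 1); exp(-t**2/2) on [1, sqrt(6)/2)
remove the power substitution first: sqrt(t) on [0, 1/2); exp(-t) on [1/2, 1); exp(-t/2) on [1, 3/2)
linearity at 2**(3/4)/2, 1 turns ℳ[f](s) into 3 summed integrals
on [0, 2**(3/4)/2) integrate f = t**2 against the kernel
for t in [2**(3/4)/2, 1): the term is ∫ exp(-t**4)·t^(s-1)
for t in [1, 2**(3/4)*3**(1/4)/2): the term is ∫ exp(-t**4/2)·t^(s-1)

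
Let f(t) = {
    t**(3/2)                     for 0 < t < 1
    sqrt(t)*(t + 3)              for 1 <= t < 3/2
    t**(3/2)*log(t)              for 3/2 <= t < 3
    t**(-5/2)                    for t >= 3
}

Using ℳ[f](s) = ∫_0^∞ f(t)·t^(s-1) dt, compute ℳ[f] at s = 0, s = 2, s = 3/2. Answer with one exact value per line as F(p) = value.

invert the shared t-power to get t on [0, 1); t + 3 on [1, 3/2); t*log(t) on [3/2, 3); …
f breaks at 1, 3/2, 3 into 4 integrals to sum
∫ t**(3/2)·t^(s-1) over [0, 1)
segment [1, 3/2) carries sqrt(t)*(t + 3); integrate it
[3/2, 3) adds the kernel integral of t**(3/2)*log(t)
over [3, ∞), the kernel integral of t**(-5/2) enters the sum

F(0) = -6 - 178*sqrt(3)/135 + log(2**(sqrt(6)/2)*3**(-sqrt(6)/2 + 2*sqrt(3))) + 23*sqrt(6)/6
F(2) = -226*sqrt(3)/147 - 27*sqrt(6)*log(3)/56 - 6/5 + 27*sqrt(6)*log(2)/56 + 3861*sqrt(6)/1960 + 54*sqrt(3)*log(3)/7
F(3/2) = 17/24 + 9*log(2)/8 + 63*log(3)/8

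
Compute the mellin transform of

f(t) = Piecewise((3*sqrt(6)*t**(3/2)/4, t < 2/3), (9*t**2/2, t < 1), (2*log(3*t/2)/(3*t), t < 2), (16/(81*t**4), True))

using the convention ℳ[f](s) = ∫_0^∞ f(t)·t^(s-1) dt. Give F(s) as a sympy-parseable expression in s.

invert the common scale on t to get sqrt(2)*t**(3/2)/4 on [0, 2); t**2/2 on [2, 3); 2*log(t/2)/t on [3, 6); …
reversing the common scale on t: t**(3/2) on [0, 1); 2*t**2 on [1, 3/2); log(t)/t on [3/2, 3); …
breakpoints 2/3, 1, 2: one integral from each of the 4 segments
on [0, 2/3): add ∫ 3*sqrt(6)*t**(3/2)/4·t^(s-1) dt
for t in [2/3, 1): the term is ∫ 9*t**2/2·t^(s-1)
∫ 2*log(3*t/2)/(3*t)·t^(s-1) over [1, 2)
segment [2, ∞) carries 16/(81*t**4); integrate it

(324*2**s*(s - 4)*(s + 2)*(s**2 - 2*s + 1) - 324*2**s*(s - 4)*(2*s + 3)*(s**2 - 2*s + 1) - 108*3**s*s*(s - 4)*(s + 2)*(2*s + 3)*log(3) + 108*3**s*s*(s - 4)*(s + 2)*(2*s + 3)*log(2) - 108*3**s*(s - 4)*(s + 2)*(2*s + 3)*log(2) + 108*3**s*(s - 4)*(s + 2)*(2*s + 3) + 108*3**s*(s - 4)*(s + 2)*(2*s + 3)*log(3) + 729*3**s*(s - 4)*(2*s + 3)*(s**2 - 2*s + 1) + 54*6**s*s*(s - 4)*(s + 2)*(2*s + 3)*log(3) - 54*6**s*(s - 4)*(s + 2)*(2*s + 3)*log(3) - 54*6**s*(s - 4)*(s + 2)*(2*s + 3) - 2*6**s*(s + 2)*(2*s + 3)*(s**2 - 2*s + 1))/(162*3**s*(s - 4)*(s + 2)*(2*s + 3)*(s**2 - 2*s + 1))
  -3/2 < Re(s) < 4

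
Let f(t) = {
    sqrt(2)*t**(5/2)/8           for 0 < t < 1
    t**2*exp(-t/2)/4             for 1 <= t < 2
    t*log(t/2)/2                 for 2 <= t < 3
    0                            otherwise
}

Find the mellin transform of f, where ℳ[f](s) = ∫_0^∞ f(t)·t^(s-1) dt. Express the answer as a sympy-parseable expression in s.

(4*2**s*(2*s + 5)*(2*s - (s + 2)**2 + 3)*uppergamma(s + 2, 1/2) - 4*2**s*(2*s + 5)*(2*s - (s + 2)**2 + 3)*uppergamma(s + 2, 1) - 4*2**s*(2*s + 5) + 3**s*(s + 2)*(2*s + 5)*(-6*log(3) + 6*log(2)) + 3**s*(2*s + 5)*(-6*log(2) + 6*log(3)) + 6*3**s*(2*s + 5) + sqrt(2)*(2*s - (s + 2)**2 + 3))/(4*(2*s + 5)*(2*s - (s + 2)**2 + 3))
  Re(s) > -5/2

the common scale on t comes off first: t**(5/2) on [0, 1/2); t**2*exp(-t) on [1/2, 1); t*log(t) on [1, 3/2)
peel off the shared t-power: sqrt(t) on [0, 1/2); exp(-t) on [1/2, 1); log(t)/t on [1, 3/2)
slice at 1, 2, transform all 3 pieces, and sum them
the [0, 1) slice contributes ∫ sqrt(2)*t**(5/2)/8·t^(s-1) dt
∫ t**2*exp(-t/2)/4·t^(s-1) over [1, 2)
on [2, 3) integrate f = t*log(t/2)/2 against the kernel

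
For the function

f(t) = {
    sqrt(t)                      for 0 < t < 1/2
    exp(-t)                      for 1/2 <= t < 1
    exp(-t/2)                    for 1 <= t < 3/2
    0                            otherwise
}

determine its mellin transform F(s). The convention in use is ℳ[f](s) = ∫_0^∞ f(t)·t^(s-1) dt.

slice at 1/2, 1, transform all 3 pieces, and sum them
∫ over [0, 1/2) of sqrt(t)·t^(s-1) joins the sum
[1/2, 1) adds the kernel integral of exp(-t)
for t in [1, 3/2): the term is ∫ exp(-t/2)·t^(s-1)

(2**s*(2*s + 1)*uppergamma(s, 1/2) - 2**s*(2*s + 1)*uppergamma(s, 1) + 4**s*(2*s + 1)*uppergamma(s, 1/2) - 4**s*(2*s + 1)*uppergamma(s, 3/4) + sqrt(2))/(2**s*(2*s + 1))
  Re(s) > -1/2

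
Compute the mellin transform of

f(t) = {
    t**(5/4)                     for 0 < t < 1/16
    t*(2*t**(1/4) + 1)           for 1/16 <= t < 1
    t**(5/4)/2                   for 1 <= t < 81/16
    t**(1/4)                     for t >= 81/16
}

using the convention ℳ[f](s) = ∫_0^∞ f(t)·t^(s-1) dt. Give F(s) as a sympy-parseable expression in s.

(640*2**(4*s)*s**2 + 864*2**(4*s)*s + 176*2**(4*s) + 588*3**(4*s)*s**2 + 351*3**(4*s)*s - 237*3**(4*s) - 24*s**2 - 34*s - 7)/(16*2**(4*s)*(16*s**3 + 40*s**2 + 29*s + 5))
  -5/4 < Re(s) < -1/4

back out the shared t-power: t**(1/4) on [0, 1/16); 2*t**(1/4) + 1 on [1/16, 1); t**(1/4)/2 on [1, 81/16); …
reversing the power substitution: sqrt(t) on [0, 1/4); 2*sqrt(t) + 1 on [1/4, 1); sqrt(t)/2 on [1, 9/4); …
strip the power substitution: t on [0, 1/2); 2*t + 1 on [1/2, 1); t/2 on [1, 3/2); …
decompose at 1/16, 1, 81/16; ℳ[f](s) sums the 4 pieces' integrals
on [0, 1/16) integrate f = t**(5/4) against the kernel
for t in [1/16, 1): the term is ∫ t*(2*t**(1/4) + 1)·t^(s-1)
for t in [1, 81/16): the term is ∫ t**(5/4)/2·t^(s-1)
∫ over [81/16, ∞) of t**(1/4)·t^(s-1) joins the sum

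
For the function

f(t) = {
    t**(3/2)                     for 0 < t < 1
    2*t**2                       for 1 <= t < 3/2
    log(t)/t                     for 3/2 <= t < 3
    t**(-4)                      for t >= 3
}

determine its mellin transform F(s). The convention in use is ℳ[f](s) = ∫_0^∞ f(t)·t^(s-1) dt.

decompose at 1, 3/2, 3; ℳ[f](s) sums the 4 pieces' integrals
segment [0, 1) carries t**(3/2); integrate it
on [1, 3/2): add ∫ 2*t**2·t^(s-1) dt
segment [3/2, 3) carries log(t)/t; integrate it
∫ over [3, ∞) of t**(-4)·t^(s-1) joins the sum

(324*2**s*(s - 4)*(s + 2)*(s**2 - 2*s + 1) - 324*2**s*(s - 4)*(2*s + 3)*(s**2 - 2*s + 1) - 108*3**s*s*(s - 4)*(s + 2)*(2*s + 3)*log(3) + 108*3**s*s*(s - 4)*(s + 2)*(2*s + 3)*log(2) - 108*3**s*(s - 4)*(s + 2)*(2*s + 3)*log(2) + 108*3**s*(s - 4)*(s + 2)*(2*s + 3) + 108*3**s*(s - 4)*(s + 2)*(2*s + 3)*log(3) + 729*3**s*(s - 4)*(2*s + 3)*(s**2 - 2*s + 1) + 54*6**s*s*(s - 4)*(s + 2)*(2*s + 3)*log(3) - 54*6**s*(s - 4)*(s + 2)*(2*s + 3)*log(3) - 54*6**s*(s - 4)*(s + 2)*(2*s + 3) - 2*6**s*(s + 2)*(2*s + 3)*(s**2 - 2*s + 1))/(162*2**s*(s - 4)*(s + 2)*(2*s + 3)*(s**2 - 2*s + 1))
  -3/2 < Re(s) < 4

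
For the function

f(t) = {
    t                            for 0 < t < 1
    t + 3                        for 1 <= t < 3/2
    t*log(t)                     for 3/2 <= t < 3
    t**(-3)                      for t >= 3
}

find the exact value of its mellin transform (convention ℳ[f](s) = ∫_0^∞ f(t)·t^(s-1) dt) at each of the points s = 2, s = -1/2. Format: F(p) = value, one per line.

F(2) = 17/24 + 9*log(2)/8 + 63*log(3)/8
F(-1/2) = -2266*sqrt(3)/567 + sqrt(6) + log(2**(sqrt(6))*3**(-sqrt(6) + 2*sqrt(3))) + 6

cuts at 1, 3/2, 3: linearity sums the 4 kernel integrals
∫ over [0, 1) of t·t^(s-1) joins the sum
segment 1 to 3/2 holds (t + 3); add its integral
on [3/2, 3) integrate f = t*log(t) against the kernel
over [3, ∞), the kernel integral of t**(-3) enters the sum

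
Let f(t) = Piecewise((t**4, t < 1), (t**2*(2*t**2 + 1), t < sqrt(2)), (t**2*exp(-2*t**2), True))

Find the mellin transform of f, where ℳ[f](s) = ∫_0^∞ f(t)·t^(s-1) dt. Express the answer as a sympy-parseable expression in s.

(40*2**(3*s/2)*(s + 2) + 16*2**(3*s/2) + 2**(s/2)*(s + 2)*(s + 4)*uppergamma(s/2 + 1, 4) - 8*2**s*(s + 2) - 8*2**s)/(4*2**s*(s + 2)*(s + 4))
  Re(s) > -4

the power substitution comes off first: t**2 on [0, 1); t*(2*t + 1) on [1, 2); t*exp(-2*t) on [2, ∞)
reversing the shared t-power: t on [0, 1); 2*t + 1 on [1, 2); exp(-2*t) on [2, ∞)
slice at 1, sqrt(2), transform all 3 pieces, and sum them
piece [0, 1): integrate t**4 against the kernel
segment [1, sqrt(2)) carries t**2*(2*t**2 + 1); integrate it
[sqrt(2), ∞) adds the kernel integral of t**2*exp(-2*t**2)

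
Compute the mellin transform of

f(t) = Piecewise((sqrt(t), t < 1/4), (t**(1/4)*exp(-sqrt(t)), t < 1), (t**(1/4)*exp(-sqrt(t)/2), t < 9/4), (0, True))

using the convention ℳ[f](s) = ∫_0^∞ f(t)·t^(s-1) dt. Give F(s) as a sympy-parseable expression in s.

invert the power substitution to get t on [0, 1/2); sqrt(t)*exp(-t) on [1/2, 1); sqrt(t)*exp(-t/2) on [1, 3/2)
remove the shared t-power first: sqrt(t) on [0, 1/2); exp(-t) on [1/2, 1); exp(-t/2) on [1, 3/2)
cuts at 1/4, 1: linearity sums the 3 kernel integrals
∫ sqrt(t)·t^(s-1) over [0, 1/4)
on [1/4, 1) integrate f = t**(1/4)*exp(-sqrt(t)) against the kernel
∫ over [1, 9/4) of t**(1/4)*exp(-sqrt(t)/2)·t^(s-1) joins the sum

2**(-2*s - 1/2)*(2**(2*s + 3/2)*(2*s + 1)*uppergamma(2*s + 1/2, 1/2) - 2**(2*s + 3/2)*(2*s + 1)*uppergamma(2*s + 1/2, 1) + 2**(4*s + 2)*(2*s + 1)*uppergamma(2*s + 1/2, 1/2) - 2**(4*s + 2)*(2*s + 1)*uppergamma(2*s + 1/2, 3/4) + sqrt(2))/(2*s + 1)
  Re(s) > -1/2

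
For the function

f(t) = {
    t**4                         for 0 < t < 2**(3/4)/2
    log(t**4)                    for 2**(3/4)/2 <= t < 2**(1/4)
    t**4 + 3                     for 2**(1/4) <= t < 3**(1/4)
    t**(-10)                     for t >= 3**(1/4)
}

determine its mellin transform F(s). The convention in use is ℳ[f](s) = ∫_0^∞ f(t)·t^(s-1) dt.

undo the power substitution: t**2 on [0, sqrt(2)/2); log(t**2) on [sqrt(2)/2, sqrt(2)); t**2 + 3 on [sqrt(2), sqrt(3)); …
remove the power substitution first: t on [0, 1/2); log(t) on [1/2, 2); t + 3 on [2, 3); …
breakpoints 2**(3/4)/2, 2**(1/4), 3**(1/4): one integral from each of the 4 segments
piece [0, 2**(3/4)/2): integrate t**4 against the kernel
segment 2**(3/4)/2 to 2**(1/4) holds log(t**4); add its integral
segment [2**(1/4), 3**(1/4)) carries (t**4 + 3); integrate it
piece [3**(1/4), ∞): integrate t**(-10) against the kernel

(2**(3/4)/2)**s*(270*2**(s/2)*s**2*(10 - s) + 54*2**(s/2)*s*(s - 10)*(s + 4)*log(2) - 648*2**(s/2)*s*(s - 10) - 216*2**(s/2)*(s - 10)*(s + 4) + 324*6**(s/4)*s**2*(s - 10) - 2*sqrt(3)*6**(s/4)*s**2*(s + 4) + 648*6**(s/4)*s*(s - 10) + 27*s**2*(s - 10) + 54*s*(s - 10)*(s + 4)*log(2) + 216*(s - 10)*(s + 4))/(54*s**2*(s - 10)*(s + 4))
  -4 < Re(s) < 10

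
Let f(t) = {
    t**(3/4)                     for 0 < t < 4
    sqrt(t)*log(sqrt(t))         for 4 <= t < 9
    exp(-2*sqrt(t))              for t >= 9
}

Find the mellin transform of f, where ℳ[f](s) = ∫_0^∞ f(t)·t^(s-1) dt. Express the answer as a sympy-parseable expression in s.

invert the power substitution to get t**(3/2) on [0, 2); t*log(t) on [2, 3); exp(-2*t) on [3, ∞)
linearity at 4, 9 turns ℳ[f](s) into 3 summed integrals
for t in [0, 4): the term is ∫ t**(3/4)·t^(s-1)
over [4, 9), the kernel integral of sqrt(t)*log(sqrt(t)) enters the sum
∫ exp(-2*sqrt(t))·t^(s-1) over [9, ∞)

2*(-4*144**s*s*(4*s + 3)*log(2) - 2*144**s*(4*s + 3)*log(2) + 2*144**s*(4*s + 3) + 4*144**s*sqrt(2)*(4*s**2 + 4*s + 1) + 6*324**s*s*(4*s + 3)*log(3) - 3*324**s*(4*s + 3) + 3*324**s*(4*s + 3)*log(3) + 9**s*(4*s + 3)*(4*s**2 + 4*s + 1)*uppergamma(2*s, 6))/(36**s*(4*s + 3)*(4*s**2 + 4*s + 1))
  Re(s) > -3/4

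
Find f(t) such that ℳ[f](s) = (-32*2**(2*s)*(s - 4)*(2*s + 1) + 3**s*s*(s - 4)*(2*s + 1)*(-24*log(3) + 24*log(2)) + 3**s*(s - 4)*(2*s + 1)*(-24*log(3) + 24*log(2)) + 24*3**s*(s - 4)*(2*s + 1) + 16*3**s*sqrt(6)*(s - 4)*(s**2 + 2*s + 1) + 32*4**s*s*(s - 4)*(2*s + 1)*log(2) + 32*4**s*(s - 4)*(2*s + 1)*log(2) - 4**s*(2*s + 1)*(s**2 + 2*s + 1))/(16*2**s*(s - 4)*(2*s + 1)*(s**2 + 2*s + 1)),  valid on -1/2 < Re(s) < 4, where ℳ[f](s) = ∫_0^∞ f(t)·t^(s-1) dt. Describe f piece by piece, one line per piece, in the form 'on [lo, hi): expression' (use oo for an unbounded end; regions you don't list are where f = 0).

on [0, 3/2): sqrt(t)
on [3/2, 2): t*log(t)
on [2, oo): t**(-4)

split f at 3/2, 2: ℳ[f](s) collects 3 kernel integrals
∫ sqrt(t)·t^(s-1) over [0, 3/2)
for t in [3/2, 2): the term is ∫ t*log(t)·t^(s-1)
between 2 and ∞ the integrand is t**(-4)·t^(s-1)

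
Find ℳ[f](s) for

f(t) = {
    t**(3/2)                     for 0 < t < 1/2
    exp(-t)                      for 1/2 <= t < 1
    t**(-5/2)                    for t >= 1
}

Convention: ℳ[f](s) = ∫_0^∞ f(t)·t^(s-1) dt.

(2*2**s*(2*s - 5)*(2*s + 3)*uppergamma(s, 1/2) - 2*2**s*(2*s - 5)*(2*s + 3)*uppergamma(s, 1) - 4*2**s*(2*s + 3) + sqrt(2)*(2*s - 5))/(2*2**s*(2*s - 5)*(2*s + 3))
  -3/2 < Re(s) < 5/2

f breaks at 1/2, 1 into 3 integrals to sum
∫ over [0, 1/2) of t**(3/2)·t^(s-1) joins the sum
on [1/2, 1) integrate f = exp(-t) against the kernel
∫ t**(-5/2)·t^(s-1) over [1, ∞)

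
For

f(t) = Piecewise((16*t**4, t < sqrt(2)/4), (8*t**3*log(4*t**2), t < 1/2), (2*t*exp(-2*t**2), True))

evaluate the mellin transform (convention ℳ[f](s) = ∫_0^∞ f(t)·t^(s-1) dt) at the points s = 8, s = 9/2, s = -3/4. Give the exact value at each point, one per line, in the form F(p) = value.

F(8) = sqrt(2)*((-1415*sqrt(2) + 48 + 264*log(2) + 9757440*sqrt(pi)*erfc(sqrt(2)/2))*exp(1/2) + 13753344*sqrt(2))*exp(-1/2)/47579136
F(9/2) = 2**(3/4)*(-1088*2**(3/4) + 136 + 225*sqrt(2) + 510*log(2) + 122400*sqrt(2)*uppergamma(11/4, 1/2))/1958400
F(-3/4) = 2**(5/8)*(-832*2**(1/8) + 162*sqrt(2) + 468*log(2) + 416 + 1053*2**(1/4)*uppergamma(1/8, 1/2))/2106

strip the common scale on t: t**4 on [0, sqrt(2)/2); t**3*log(t**2) on [sqrt(2)/2, 1); t*exp(-t**2/2) on [1, ∞)
remove the shared t-power first: t**3 on [0, sqrt(2)/2); t**2*log(t**2) on [sqrt(2)/2, 1); exp(-t**2/2) on [1, ∞)
back out the power substitution: t**(3/2) on [0, 1/2); t*log(t) on [1/2, 1); exp(-t/2) on [1, ∞)
summing 3 kernel integrals split by sqrt(2)/4, 1/2 yields ℳ[f](s)
segment [0, sqrt(2)/4) carries 16*t**4; integrate it
∫ over [sqrt(2)/4, 1/2) of 8*t**3*log(4*t**2)·t^(s-1) joins the sum
segment [1/2, ∞) carries 2*t*exp(-2*t**2); integrate it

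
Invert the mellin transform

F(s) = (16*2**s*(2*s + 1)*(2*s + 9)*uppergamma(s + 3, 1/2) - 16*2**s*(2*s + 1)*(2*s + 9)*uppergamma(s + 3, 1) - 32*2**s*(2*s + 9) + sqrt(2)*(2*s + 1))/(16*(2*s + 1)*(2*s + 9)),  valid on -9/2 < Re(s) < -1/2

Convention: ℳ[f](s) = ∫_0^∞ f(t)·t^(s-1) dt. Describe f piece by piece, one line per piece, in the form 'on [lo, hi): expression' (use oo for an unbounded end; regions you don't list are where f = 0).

on [0, 1): sqrt(2)*t**(9/2)/32
on [1, 2): t**3*exp(-t/2)/8
on [2, oo): sqrt(2)*sqrt(t)/2

strip the common scale on t: t**(9/2) on [0, 1/2); t**3*exp(-t) on [1/2, 1); sqrt(t) on [1, ∞)
reversing the shared t-power: t**(7/2) on [0, 1/2); t**2*exp(-t) on [1/2, 1); 1/sqrt(t) on [1, ∞)
back out the shared t-power: t**(3/2) on [0, 1/2); exp(-t) on [1/2, 1); t**(-5/2) on [1, ∞)
breakpoints 1, 2: one integral from each of the 3 segments
over [0, 1), the kernel integral of sqrt(2)*t**(9/2)/32 enters the sum
on [1, 2): add ∫ t**3*exp(-t/2)/8·t^(s-1) dt
[2, ∞) adds the kernel integral of sqrt(2)*sqrt(t)/2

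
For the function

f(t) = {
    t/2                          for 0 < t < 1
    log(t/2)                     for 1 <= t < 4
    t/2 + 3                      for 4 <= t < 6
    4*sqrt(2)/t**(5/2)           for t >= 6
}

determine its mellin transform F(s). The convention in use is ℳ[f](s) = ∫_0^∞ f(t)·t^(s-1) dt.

reversing the common scale on t: t on [0, 1/2); log(t) on [1/2, 2); t + 3 on [2, 3); …
split f at 1, 4, 6: ℳ[f](s) collects 4 kernel integrals
piece [0, 1): integrate t/2 against the kernel
[1, 4) adds the kernel integral of log(t/2)
the [4, 6) slice contributes ∫ (t/2 + 3)·t^(s-1) dt
[6, ∞) adds the kernel integral of 4*sqrt(2)/t**(5/2)

(-270*2**(2*s)*s**2*(2*s - 5) + 54*2**(2*s)*s*(s + 1)*(2*s - 5)*log(2) - 162*2**(2*s)*s*(2*s - 5) - 54*2**(2*s)*(s + 1)*(2*s - 5) - 4*sqrt(3)*6**s*s**2*(s + 1) + 324*6**s*s**2*(2*s - 5) + 162*6**s*s*(2*s - 5) + 27*s**2*(2*s - 5) + 54*s*(s + 1)*(2*s - 5)*log(2) + (2*s - 5)*(54*s + 54))/(54*s**2*(s + 1)*(2*s - 5))
  -1 < Re(s) < 5/2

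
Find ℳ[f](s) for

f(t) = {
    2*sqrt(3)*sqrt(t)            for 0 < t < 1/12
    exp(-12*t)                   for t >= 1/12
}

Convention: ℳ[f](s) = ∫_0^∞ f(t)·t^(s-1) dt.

strip the common scale on t: sqrt(6)*sqrt(t) on [0, 1/6); exp(-6*t) on [1/6, ∞)
reversing the common scale on t: sqrt(3)*sqrt(t) on [0, 1/3); exp(-3*t) on [1/3, ∞)
peel off the common scale on t: sqrt(t) on [0, 1); exp(-t) on [1, ∞)
integrate the 2 segments split at 1/12, then add the results
on [0, 1/12) integrate f = 2*sqrt(3)*sqrt(t) against the kernel
over [1/12, ∞), the kernel integral of exp(-12*t) enters the sum

((2*s + 1)*uppergamma(s, 1) + 2)/(12**s*(2*s + 1))
  Re(s) > -1/2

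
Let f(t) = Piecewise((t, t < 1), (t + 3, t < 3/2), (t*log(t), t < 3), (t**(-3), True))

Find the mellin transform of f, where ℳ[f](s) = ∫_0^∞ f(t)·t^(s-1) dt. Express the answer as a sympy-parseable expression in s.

(-162*2**s*s*(s - 3)*(s**2 + 2*s + 1) - 162*2**s*(s - 3)*(s**2 + 2*s + 1) - 81*3**s*s**2*(s - 3)*(s + 1)*log(3) + 81*3**s*s**2*(s - 3)*(s + 1)*log(2) - 81*3**s*s*(s - 3)*(s + 1)*log(3) + 81*3**s*s*(s - 3)*(s + 1)*log(2) + 81*3**s*s*(s - 3)*(s + 1) + 243*3**s*s*(s - 3)*(s**2 + 2*s + 1) + 162*3**s*(s - 3)*(s**2 + 2*s + 1) + 162*6**s*s**2*(s - 3)*(s + 1)*log(3) - 162*6**s*s*(s - 3)*(s + 1) + 162*6**s*s*(s - 3)*(s + 1)*log(3) - 2*6**s*s*(s + 1)*(s**2 + 2*s + 1))/(54*2**s*s*(s - 3)*(s + 1)*(s**2 + 2*s + 1))
  -1 < Re(s) < 3

linearity at 1, 3/2, 3 turns ℳ[f](s) into 4 summed integrals
for t in [0, 1): the term is ∫ t·t^(s-1)
[1, 3/2) adds the kernel integral of (t + 3)
∫ t*log(t)·t^(s-1) over [3/2, 3)
[3, ∞) adds the kernel integral of t**(-3)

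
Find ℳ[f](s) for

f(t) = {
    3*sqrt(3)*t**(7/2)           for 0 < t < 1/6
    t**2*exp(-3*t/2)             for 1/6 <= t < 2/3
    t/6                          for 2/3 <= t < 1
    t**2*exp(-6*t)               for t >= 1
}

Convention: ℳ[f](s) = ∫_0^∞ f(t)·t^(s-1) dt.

the shared t-power comes off first: 3*sqrt(3)*t**(3/2) on [0, 1/6); exp(-3*t/2) on [1/6, 2/3); 1/(6*t) on [2/3, 1); …
the common scale on t comes off first: t**(3/2) on [0, 1/2); exp(-t/2) on [1/2, 2); 1/(2*t) on [2, 3); …
cuts at 1/6, 2/3, 1: linearity sums the 4 kernel integrals
on [0, 1/6) integrate f = 3*sqrt(3)*t**(7/2) against the kernel
∫ over [1/6, 2/3) of t**2*exp(-3*t/2)·t^(s-1) joins the sum
[2/3, 1) adds the kernel integral of t/6
segment 1 to ∞ holds t**2*exp(-6*t); add its integral

(16*24**s*(s + 1)*(2*s + 7)*uppergamma(s + 2, 1/4) - 16*24**s*(s + 1)*(2*s + 7)*uppergamma(s + 2, 1) - 4*24**s*(2*s + 7) + 6*6**(2*s)*(2*s + 7) + 6**s*(s + 1)*(2*s + 7)*uppergamma(s + 2, 6) + sqrt(2)*6**s*(s + 1)/2)/(36*6**(2*s)*(s + 1)*(2*s + 7))
  Re(s) > -7/2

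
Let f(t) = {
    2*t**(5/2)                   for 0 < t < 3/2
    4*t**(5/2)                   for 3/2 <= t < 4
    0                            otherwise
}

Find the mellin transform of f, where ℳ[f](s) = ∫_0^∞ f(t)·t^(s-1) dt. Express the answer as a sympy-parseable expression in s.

linearity at 3/2 turns ℳ[f](s) into 2 summed integrals
∫ over [0, 3/2) of 2*t**(5/2)·t^(s-1) joins the sum
∫ 4*t**(5/2)·t^(s-1) over [3/2, 4)

4*(-(3/2)**(s + 5/2) + 2*4**(s + 5/2))/(2*s + 5)
  Re(s) > -5/2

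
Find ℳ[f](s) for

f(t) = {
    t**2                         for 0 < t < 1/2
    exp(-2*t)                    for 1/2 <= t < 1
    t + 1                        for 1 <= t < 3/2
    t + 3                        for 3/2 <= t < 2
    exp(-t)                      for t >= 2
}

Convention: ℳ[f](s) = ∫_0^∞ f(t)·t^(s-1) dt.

(20*2**(2*s)*s*(s + 2) + 12*2**(2*s)*(s + 2) + 4*2**s*s*(s + 1)*(s + 2)*uppergamma(s, 2) - 8*2**s*s*(s + 2) - 4*2**s*(s + 2) - 8*3**s*s*(s + 2) - 8*3**s*(s + 2) + 4*s*(s + 1)*(s + 2)*uppergamma(s, 1) - 4*s*(s + 1)*(s + 2)*uppergamma(s, 2) + s*(s + 1))/(4*2**s*s*(s + 1)*(s + 2))
  Re(s) > -2

slice at 1/2, 1, 3/2, 2, transform all 5 pieces, and sum them
the [0, 1/2) slice contributes ∫ t**2·t^(s-1) dt
∫ exp(-2*t)·t^(s-1) over [1/2, 1)
for t in [1, 3/2): the term is ∫ (t + 1)·t^(s-1)
on [3/2, 2) integrate f = (t + 3) against the kernel
piece [2, ∞): integrate exp(-t) against the kernel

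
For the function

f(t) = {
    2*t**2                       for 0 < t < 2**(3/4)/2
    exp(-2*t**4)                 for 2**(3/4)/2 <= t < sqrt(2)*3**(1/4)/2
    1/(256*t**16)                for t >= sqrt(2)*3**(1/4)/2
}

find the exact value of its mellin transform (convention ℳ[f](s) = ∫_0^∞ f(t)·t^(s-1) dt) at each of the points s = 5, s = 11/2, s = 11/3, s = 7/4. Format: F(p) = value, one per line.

F(5) = -2**(3/4)*uppergamma(5/4, 3/2)/16 + sqrt(2)*3**(1/4)/2376 + 2**(3/4)*uppergamma(5/4, 1)/16 + 2**(1/4)/14
F(11/2) = -2**(5/8)*uppergamma(11/8, 3/2)/16 + 2**(1/4)*3**(3/8)/2268 + 2**(5/8)*uppergamma(11/8, 1)/16 + 2**(1/8)/15
F(11/3) = 2**(1/6)*(-16983*2**(11/12)*uppergamma(11/12, 3/2) + 68*3**(11/12) + 16983*2**(11/12)*uppergamma(11/12, 1) + 23976*2**(5/12))/271728
F(7/4) = 2**(1/8)*(-23085*2**(7/16)*uppergamma(7/16, 3/2) + 80*3**(7/16) + 23085*2**(7/16)*uppergamma(7/16, 1) + 24624*2**(15/16))/184680

strip the power substitution: 2*t on [0, sqrt(2)/2); exp(-2*t**2) on [sqrt(2)/2, sqrt(3)/2); 1/(256*t**8) on [sqrt(3)/2, ∞)
the common scale on t comes off first: t on [0, sqrt(2)); exp(-t**2/2) on [sqrt(2), sqrt(3)); t**(-8) on [sqrt(3), ∞)
remove the power substitution first: sqrt(t) on [0, 2); exp(-t/2) on [2, 3); t**(-4) on [3, ∞)
treat the 3 regions marked off by 2**(3/4)/2, sqrt(2)*3**(1/4)/2 separately and sum
the [0, 2**(3/4)/2) slice contributes ∫ 2*t**2·t^(s-1) dt
the [2**(3/4)/2, sqrt(2)*3**(1/4)/2) slice contributes ∫ exp(-2*t**4)·t^(s-1) dt
for t in [sqrt(2)*3**(1/4)/2, ∞): the term is ∫ 1/(256*t**16)·t^(s-1)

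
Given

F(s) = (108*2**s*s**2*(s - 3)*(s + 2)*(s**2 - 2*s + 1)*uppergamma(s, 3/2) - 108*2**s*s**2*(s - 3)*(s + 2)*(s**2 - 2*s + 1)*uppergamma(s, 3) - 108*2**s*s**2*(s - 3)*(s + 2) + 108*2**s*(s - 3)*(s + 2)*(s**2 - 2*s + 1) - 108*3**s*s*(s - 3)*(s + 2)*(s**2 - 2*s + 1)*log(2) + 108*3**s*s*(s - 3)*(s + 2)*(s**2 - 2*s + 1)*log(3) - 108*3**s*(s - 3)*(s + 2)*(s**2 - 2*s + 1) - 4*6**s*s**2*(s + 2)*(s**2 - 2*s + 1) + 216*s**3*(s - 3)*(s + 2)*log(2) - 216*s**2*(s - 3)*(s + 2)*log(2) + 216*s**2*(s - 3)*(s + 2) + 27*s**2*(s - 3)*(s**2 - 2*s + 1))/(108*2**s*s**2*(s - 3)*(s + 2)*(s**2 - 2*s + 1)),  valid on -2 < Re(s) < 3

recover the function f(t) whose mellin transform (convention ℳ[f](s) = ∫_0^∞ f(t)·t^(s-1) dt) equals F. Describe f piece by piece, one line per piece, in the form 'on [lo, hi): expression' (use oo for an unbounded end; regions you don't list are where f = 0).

split f at 1/2, 1, 3/2, 3: ℳ[f](s) collects 5 kernel integrals
over [0, 1/2), the kernel integral of t**2 enters the sum
∫ over [1/2, 1) of log(t)/t·t^(s-1) joins the sum
segment 1 to 3/2 holds log(t); add its integral
segment [3/2, 3) carries exp(-t); integrate it
segment [3, ∞) carries t**(-3); integrate it

on [0, 1/2): t**2
on [1/2, 1): log(t)/t
on [1, 3/2): log(t)
on [3/2, 3): exp(-t)
on [3, oo): t**(-3)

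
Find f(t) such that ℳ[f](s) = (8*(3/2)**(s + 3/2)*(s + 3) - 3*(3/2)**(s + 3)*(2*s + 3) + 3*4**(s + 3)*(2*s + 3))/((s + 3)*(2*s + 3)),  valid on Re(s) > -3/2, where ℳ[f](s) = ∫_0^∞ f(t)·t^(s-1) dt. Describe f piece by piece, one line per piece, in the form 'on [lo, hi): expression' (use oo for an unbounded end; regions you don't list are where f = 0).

treat the 2 regions marked off by 3/2 separately and sum
between 0 and 3/2 the integrand is 4*t**(3/2)·t^(s-1)
[3/2, 4) adds the kernel integral of 3*t**3

on [0, 3/2): 4*t**(3/2)
on [3/2, 4): 3*t**3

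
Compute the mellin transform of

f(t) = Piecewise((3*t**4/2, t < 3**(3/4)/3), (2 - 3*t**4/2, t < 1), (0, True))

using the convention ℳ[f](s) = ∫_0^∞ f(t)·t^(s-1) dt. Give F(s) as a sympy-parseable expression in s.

reversing the power substitution: 3*t**2/2 on [0, sqrt(3)/3); 2 - 3*t**2/2 on [sqrt(3)/3, 1)
remove the power substitution first: 3*t/2 on [0, 1/3); 2 - 3*t/2 on [1/3, 1)
back out the common scale on t: t on [0, 1/2); 2 - t on [1/2, 3/2)
linearity at 3**(3/4)/3 turns ℳ[f](s) into 2 summed integrals
on [0, 3**(3/4)/3) integrate f = 3*t**4/2 against the kernel
the [3**(3/4)/3, 1) slice contributes ∫ (2 - 3*t**4/2)·t^(s-1) dt

(3**(s/4)*s/4 + 4*3**(s/4) - s/2 - 4)/(2*3**(s/4)*s*(s/4 + 1))
  Re(s) > -4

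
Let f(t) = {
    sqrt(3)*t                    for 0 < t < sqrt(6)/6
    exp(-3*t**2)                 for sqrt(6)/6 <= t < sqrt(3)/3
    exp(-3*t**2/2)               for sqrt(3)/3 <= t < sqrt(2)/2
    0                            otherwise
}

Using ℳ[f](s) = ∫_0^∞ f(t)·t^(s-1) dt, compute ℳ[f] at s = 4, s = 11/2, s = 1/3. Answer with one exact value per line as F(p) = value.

F(4) = -7*exp(-3/4)/18 - exp(-1)/9 + sqrt(2)/360 + 5*exp(-1/2)/12
F(11/2) = 3**(1/4)*(-208*2**(3/4)*uppergamma(11/4, 3/4) - 52*uppergamma(11/4, 1) + 2**(3/4) + 52*uppergamma(11/4, 1/2) + 208*2**(3/4)*uppergamma(11/4, 1/2))/2808
F(1/3) = 3**(5/6)*(-2**(1/6)*uppergamma(1/6, 3/4)/6 - uppergamma(1/6, 1)/6 + uppergamma(1/6, 1/2)/6 + 2**(1/6)*uppergamma(1/6, 1/2)/6 + 2**(1/3)/8)

reversing the power substitution: sqrt(3)*sqrt(t) on [0, 1/6); exp(-3*t) on [1/6, 1/3); exp(-3*t/2) on [1/3, 1/2)
the common scale on t comes off first: sqrt(t) on [0, 1/2); exp(-t) on [1/2, 1); exp(-t/2) on [1, 3/2)
cuts at sqrt(6)/6, sqrt(3)/3: linearity sums the 3 kernel integrals
on [0, sqrt(6)/6): add ∫ sqrt(3)*t·t^(s-1) dt
on [sqrt(6)/6, sqrt(3)/3) integrate f = exp(-3*t**2) against the kernel
on [sqrt(3)/3, sqrt(2)/2) integrate f = exp(-3*t**2/2) against the kernel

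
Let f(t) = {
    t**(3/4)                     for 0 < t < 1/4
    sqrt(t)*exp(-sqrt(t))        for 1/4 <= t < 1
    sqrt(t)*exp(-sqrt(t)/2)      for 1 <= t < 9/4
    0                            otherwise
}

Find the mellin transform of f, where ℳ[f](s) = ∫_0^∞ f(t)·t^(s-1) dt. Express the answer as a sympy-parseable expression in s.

the power substitution comes off first: t**(3/2) on [0, 1/2); t*exp(-t) on [1/2, 1); t*exp(-t/2) on [1, 3/2)
the shared t-power comes off first: sqrt(t) on [0, 1/2); exp(-t) on [1/2, 1); exp(-t/2) on [1, 3/2)
linearity at 1/4, 1 turns ℳ[f](s) into 3 summed integrals
∫ t**(3/4)·t^(s-1) over [0, 1/4)
∫ sqrt(t)*exp(-sqrt(t))·t^(s-1) over [1/4, 1)
on [1, 9/4) integrate f = sqrt(t)*exp(-sqrt(t)/2) against the kernel

(2**(2*s + 1)*(4*s + 3)*uppergamma(2*s + 1, 1/2) - 2**(2*s + 1)*(4*s + 3)*uppergamma(2*s + 1, 1) + 2**(4*s + 2)*(4*s + 3)*uppergamma(2*s + 1, 1/2) - 2**(4*s + 2)*(4*s + 3)*uppergamma(2*s + 1, 3/4) + sqrt(2))/(4**s*(4*s + 3))
  Re(s) > -3/4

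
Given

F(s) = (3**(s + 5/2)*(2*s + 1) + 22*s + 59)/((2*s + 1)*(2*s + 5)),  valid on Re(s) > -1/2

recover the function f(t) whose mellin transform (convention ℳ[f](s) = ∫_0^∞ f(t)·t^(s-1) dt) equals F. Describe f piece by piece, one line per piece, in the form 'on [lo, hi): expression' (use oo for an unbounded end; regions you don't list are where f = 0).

on [0, 1): 6*sqrt(t)
on [1, 3): t**(5/2)/2

the 2 pieces separated at 1 each add one integral
segment 0 to 1 holds 6*sqrt(t); add its integral
[1, 3) adds the kernel integral of t**(5/2)/2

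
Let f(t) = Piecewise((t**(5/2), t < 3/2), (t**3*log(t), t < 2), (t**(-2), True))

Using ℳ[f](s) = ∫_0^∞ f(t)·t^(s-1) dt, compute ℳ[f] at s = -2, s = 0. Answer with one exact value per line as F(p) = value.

peel off the shared t-power: sqrt(t) on [0, 3/2); t*log(t) on [3/2, 2); t**(-4) on [2, ∞)
breakpoints 3/2, 2: one integral from each of the 3 segments
on [0, 3/2) integrate f = t**(5/2) against the kernel
on [3/2, 2): add ∫ t**3*log(t)·t^(s-1) dt
over [2, ∞), the kernel integral of t**(-2) enters the sum

F(-2) = -31/64 + log(8*sqrt(6)/9) + sqrt(6)
F(0) = -9*log(3)/8 - 7/18 + 9*sqrt(6)/20 + 91*log(2)/24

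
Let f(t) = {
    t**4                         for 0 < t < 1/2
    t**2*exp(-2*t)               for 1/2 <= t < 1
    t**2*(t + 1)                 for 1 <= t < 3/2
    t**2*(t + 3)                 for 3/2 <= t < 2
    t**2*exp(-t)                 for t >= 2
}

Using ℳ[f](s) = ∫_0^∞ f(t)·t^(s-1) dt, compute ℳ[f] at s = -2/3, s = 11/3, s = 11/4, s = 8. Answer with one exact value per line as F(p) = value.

F(-2/3) = 2**(2/3)*(-1260*3**(1/3) - 660*2**(1/3) - 280*uppergamma(4/3, 2) + 21 + 280*uppergamma(4/3, 1) + 560*2**(1/3)*uppergamma(4/3, 2) + 3480*2**(2/3))/1120
F(11/3) = 2**(1/3)*(-670680*3**(2/3) - 7820*uppergamma(17/3, 2) - 81696*2**(2/3) + 255 + 7820*uppergamma(17/3, 1) + 13283328*2**(1/3) + 250240*2**(2/3)*uppergamma(17/3, 2))/500480
F(11/4) = 2**(1/4)*(-402408*3**(3/4) - 11799*uppergamma(19/4, 2) - 72576*2**(3/4) + 437 + 11799*uppergamma(19/4, 1) + 188784*2**(3/4)*uppergamma(19/4, 2) + 5916672*sqrt(2))/377568
F(8) = (2604122400*E + 1302094759*exp(2) + 7241213675520)*exp(-2)/2703360

peel off the shared t-power: t**3 on [0, 1/2); t*exp(-2*t) on [1/2, 1); t*(t + 1) on [1, 3/2); …
remove the shared t-power first: t**2 on [0, 1/2); exp(-2*t) on [1/2, 1); t + 1 on [1, 3/2); …
treat the 5 regions marked off by 1/2, 1, 3/2, 2 separately and sum
over [0, 1/2), the kernel integral of t**4 enters the sum
the [1/2, 1) slice contributes ∫ t**2*exp(-2*t)·t^(s-1) dt
on [1, 3/2): add ∫ t**2*(t + 1)·t^(s-1) dt
the [3/2, 2) slice contributes ∫ t**2*(t + 3)·t^(s-1) dt
over [2, ∞), the kernel integral of t**2*exp(-t) enters the sum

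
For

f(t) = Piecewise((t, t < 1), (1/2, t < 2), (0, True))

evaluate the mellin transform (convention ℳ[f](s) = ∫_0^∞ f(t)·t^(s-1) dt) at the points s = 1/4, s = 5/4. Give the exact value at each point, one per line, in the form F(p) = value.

F(1/4) = -6/5 + 2*2**(1/4)
F(5/4) = 2/45 + 4*2**(1/4)/5

linearity at 1 turns ℳ[f](s) into 2 summed integrals
∫ t·t^(s-1) over [0, 1)
piece [1, 2): integrate 1/2 against the kernel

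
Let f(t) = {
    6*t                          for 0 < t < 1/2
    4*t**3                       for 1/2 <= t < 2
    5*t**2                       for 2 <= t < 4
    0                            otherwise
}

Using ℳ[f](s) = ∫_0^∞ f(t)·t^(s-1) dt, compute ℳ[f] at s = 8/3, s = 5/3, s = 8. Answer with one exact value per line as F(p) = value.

f breaks at 1/2, 2 into 3 integrals to sum
on [0, 1/2) integrate f = 6*t against the kernel
segment 1/2 to 2 holds 4*t**3; add its integral
[2, 4) adds the kernel integral of 5*t**2

F(8/3) = 9*2**(1/3)*(12672*2**(1/3) + 1276799)/20944
F(5/3) = 3*2**(1/3)*(2304*2**(1/3) + 143569)/2464
F(8) = 8862302227/16896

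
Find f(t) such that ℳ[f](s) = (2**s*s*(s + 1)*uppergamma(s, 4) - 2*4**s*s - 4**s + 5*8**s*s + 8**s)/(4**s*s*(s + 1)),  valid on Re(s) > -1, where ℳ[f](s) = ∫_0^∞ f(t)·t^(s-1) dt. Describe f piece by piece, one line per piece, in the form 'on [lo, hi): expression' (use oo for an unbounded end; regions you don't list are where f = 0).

summing 3 kernel integrals split by 1, 2 yields ℳ[f](s)
[0, 1) adds the kernel integral of t
between 1 and 2 the integrand is (2*t + 1)·t^(s-1)
piece [2, ∞): integrate exp(-2*t) against the kernel

on [0, 1): t
on [1, 2): 2*t + 1
on [2, oo): exp(-2*t)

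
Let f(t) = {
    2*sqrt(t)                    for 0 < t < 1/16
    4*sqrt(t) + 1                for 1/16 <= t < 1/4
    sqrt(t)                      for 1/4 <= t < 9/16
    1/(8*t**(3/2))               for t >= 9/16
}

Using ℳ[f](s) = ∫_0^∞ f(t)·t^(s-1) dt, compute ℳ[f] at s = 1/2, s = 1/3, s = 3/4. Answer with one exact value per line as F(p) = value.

peel off the power substitution: 2*t on [0, 1/4); 4*t + 1 on [1/4, 1/2); t on [1/2, 3/4); …
reversing the common scale on t: t on [0, 1/2); 2*t + 1 on [1/2, 1); t/2 on [1, 3/2); …
breakpoints 1/16, 1/4, 9/16: one integral from each of the 4 segments
for t in [0, 1/16): the term is ∫ 2*sqrt(t)·t^(s-1)
[1/16, 1/4) adds the kernel integral of (4*sqrt(t) + 1)
∫ sqrt(t)·t^(s-1) over [1/4, 9/16)
[9/16, ∞) adds the kernel integral of 1/(8*t**(3/2))

F(1/2) = 275/144
F(1/3) = 2**(2/3)*(-2268 + 727*3**(2/3) + 3024*2**(2/3))/2520
F(3/4) = -13/60 + 403*sqrt(3)/1080 + 19*sqrt(2)/30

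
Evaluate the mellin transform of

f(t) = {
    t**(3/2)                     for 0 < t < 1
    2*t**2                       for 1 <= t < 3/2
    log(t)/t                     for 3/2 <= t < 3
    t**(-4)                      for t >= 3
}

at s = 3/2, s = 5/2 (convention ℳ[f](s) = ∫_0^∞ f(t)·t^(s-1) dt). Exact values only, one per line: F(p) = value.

F(3/2) = -538*sqrt(3)/135 - 5/21 + log(2**(sqrt(6))*3**(-sqrt(6) + 2*sqrt(3))) + 83*sqrt(6)/28
F(5/2) = -34*sqrt(3)/27 - 7/36 + log(2**(sqrt(6)/2)*3**(-sqrt(6)/2 + 2*sqrt(3))) + 35*sqrt(6)/24

along the cuts 1, 3/2, 3, ℳ[f](s) splits into 4 integrals
between 0 and 1 the integrand is t**(3/2)·t^(s-1)
between 1 and 3/2 the integrand is 2*t**2·t^(s-1)
between 3/2 and 3 the integrand is log(t)/t·t^(s-1)
∫ t**(-4)·t^(s-1) over [3, ∞)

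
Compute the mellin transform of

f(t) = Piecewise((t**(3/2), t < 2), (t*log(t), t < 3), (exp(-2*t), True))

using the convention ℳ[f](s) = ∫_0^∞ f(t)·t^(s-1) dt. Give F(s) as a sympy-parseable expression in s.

summing 3 kernel integrals split by 2, 3 yields ℳ[f](s)
between 0 and 2 the integrand is t**(3/2)·t^(s-1)
segment [2, 3) carries t*log(t); integrate it
∫ exp(-2*t)·t^(s-1) over [3, ∞)

(-12**s*s*(2*s + 3)*log(4) - 12**s*(2*s + 3)*log(4) + 12**s*(4*s + 6) + 12**s*sqrt(2)*(4*s**2 + 8*s + 4) + 3*18**s*s*(2*s + 3)*log(3) + 18**s*(-6*s - 9) + 3*18**s*(2*s + 3)*log(3) + 3**s*(2*s + 3)*(s**2 + 2*s + 1)*uppergamma(s, 6))/(6**s*(2*s + 3)*(s**2 + 2*s + 1))
  Re(s) > -3/2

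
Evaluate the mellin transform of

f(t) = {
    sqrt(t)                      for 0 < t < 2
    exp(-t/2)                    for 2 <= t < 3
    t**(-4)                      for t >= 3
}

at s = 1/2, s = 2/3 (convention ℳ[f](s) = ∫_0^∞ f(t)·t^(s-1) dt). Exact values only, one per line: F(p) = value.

the 3 pieces separated at 2, 3 each add one integral
∫ over [0, 2) of sqrt(t)·t^(s-1) joins the sum
∫ over [2, 3) of exp(-t/2)·t^(s-1) joins the sum
∫ over [3, ∞) of t**(-4)·t^(s-1) joins the sum

F(1/2) = -sqrt(2)*sqrt(pi)*erfc(sqrt(6)/2) + 2*sqrt(3)/567 + sqrt(2)*sqrt(pi)*erfc(1) + 2
F(2/3) = -2**(2/3)*uppergamma(2/3, 3/2) + 3**(2/3)/270 + 2**(2/3)*uppergamma(2/3, 1) + 12*2**(1/6)/7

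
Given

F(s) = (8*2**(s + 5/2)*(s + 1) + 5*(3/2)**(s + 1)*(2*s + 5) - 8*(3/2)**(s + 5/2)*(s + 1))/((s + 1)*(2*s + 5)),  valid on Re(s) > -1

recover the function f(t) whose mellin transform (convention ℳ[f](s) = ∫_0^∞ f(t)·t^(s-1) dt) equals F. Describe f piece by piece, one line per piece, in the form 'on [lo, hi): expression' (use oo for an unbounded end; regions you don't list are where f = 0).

on [0, 3/2): 5*t
on [3/2, 2): 4*t**(5/2)

breakpoints 3/2: one integral from each of the 2 segments
segment 0 to 3/2 holds 5*t; add its integral
segment [3/2, 2) carries 4*t**(5/2); integrate it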